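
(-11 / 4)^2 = 121 / 16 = 7.56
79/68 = 1.16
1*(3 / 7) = 3 / 7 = 0.43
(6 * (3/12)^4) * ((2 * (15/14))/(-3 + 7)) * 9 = 0.11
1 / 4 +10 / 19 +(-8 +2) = -397 / 76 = -5.22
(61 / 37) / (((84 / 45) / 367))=324.14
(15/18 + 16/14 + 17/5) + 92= 20449/210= 97.38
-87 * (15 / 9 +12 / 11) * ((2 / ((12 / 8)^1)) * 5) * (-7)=369460 / 33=11195.76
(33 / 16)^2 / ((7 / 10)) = 5445 / 896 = 6.08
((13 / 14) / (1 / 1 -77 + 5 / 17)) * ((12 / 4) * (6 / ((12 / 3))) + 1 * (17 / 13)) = -2567 / 36036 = -0.07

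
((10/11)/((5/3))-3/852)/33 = 1693/103092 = 0.02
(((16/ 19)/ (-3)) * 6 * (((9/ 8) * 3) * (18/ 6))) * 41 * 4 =-53136/ 19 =-2796.63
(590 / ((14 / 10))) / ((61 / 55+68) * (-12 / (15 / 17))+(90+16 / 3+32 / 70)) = -1216875 / 2437319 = -0.50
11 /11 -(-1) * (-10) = -9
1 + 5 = 6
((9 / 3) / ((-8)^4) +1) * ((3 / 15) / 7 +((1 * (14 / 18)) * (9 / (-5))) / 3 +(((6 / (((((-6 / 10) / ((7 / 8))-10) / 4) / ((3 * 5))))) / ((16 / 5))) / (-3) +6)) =2920361243 / 321699840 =9.08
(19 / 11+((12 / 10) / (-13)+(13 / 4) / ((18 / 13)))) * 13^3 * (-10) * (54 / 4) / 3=-34645507 / 88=-393698.94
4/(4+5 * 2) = 0.29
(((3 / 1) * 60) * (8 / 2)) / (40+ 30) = 72 / 7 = 10.29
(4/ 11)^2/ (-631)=-16/ 76351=-0.00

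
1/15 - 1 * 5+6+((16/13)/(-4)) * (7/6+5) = -54/65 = -0.83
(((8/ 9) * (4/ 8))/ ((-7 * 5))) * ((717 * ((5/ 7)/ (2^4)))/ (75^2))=-239/ 3307500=-0.00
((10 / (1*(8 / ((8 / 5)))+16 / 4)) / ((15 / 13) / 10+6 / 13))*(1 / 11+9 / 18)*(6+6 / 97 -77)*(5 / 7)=-1661270 / 28809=-57.66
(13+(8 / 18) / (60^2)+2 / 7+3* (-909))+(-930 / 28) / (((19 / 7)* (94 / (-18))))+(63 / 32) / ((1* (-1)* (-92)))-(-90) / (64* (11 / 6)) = -1111137093773129 / 409925577600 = -2710.58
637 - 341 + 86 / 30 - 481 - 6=-2822 / 15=-188.13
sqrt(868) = 2 * sqrt(217) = 29.46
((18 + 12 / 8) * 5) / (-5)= -39 / 2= -19.50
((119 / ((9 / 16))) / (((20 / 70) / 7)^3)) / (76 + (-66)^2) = 14000231 / 19944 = 701.98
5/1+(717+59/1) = 781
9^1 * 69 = 621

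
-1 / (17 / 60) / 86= -30 / 731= -0.04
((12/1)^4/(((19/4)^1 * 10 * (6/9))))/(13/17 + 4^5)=352512/551665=0.64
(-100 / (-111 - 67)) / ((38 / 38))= 50 / 89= 0.56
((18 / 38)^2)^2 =6561 / 130321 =0.05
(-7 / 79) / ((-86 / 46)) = 161 / 3397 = 0.05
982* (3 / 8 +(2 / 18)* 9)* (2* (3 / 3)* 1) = 5401 / 2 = 2700.50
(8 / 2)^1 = 4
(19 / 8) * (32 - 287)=-4845 / 8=-605.62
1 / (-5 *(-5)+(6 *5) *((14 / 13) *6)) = 13 / 2845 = 0.00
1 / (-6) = -1 / 6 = -0.17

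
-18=-18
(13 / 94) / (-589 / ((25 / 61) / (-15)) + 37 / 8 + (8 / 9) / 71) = 12780 / 1992531301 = 0.00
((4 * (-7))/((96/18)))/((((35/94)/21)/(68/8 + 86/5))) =-760977/100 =-7609.77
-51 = -51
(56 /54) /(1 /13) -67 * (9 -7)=-3254 /27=-120.52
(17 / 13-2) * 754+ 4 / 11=-521.64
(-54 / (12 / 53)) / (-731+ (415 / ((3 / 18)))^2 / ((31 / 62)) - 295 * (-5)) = -159 / 8267296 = -0.00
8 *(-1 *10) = -80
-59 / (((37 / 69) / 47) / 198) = -37884726 / 37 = -1023911.51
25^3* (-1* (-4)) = 62500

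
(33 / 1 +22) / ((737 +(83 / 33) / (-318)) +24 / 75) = 14429250 / 193433827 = 0.07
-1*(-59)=59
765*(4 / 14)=1530 / 7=218.57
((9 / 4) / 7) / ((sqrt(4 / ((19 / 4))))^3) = 171*sqrt(19) / 1792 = 0.42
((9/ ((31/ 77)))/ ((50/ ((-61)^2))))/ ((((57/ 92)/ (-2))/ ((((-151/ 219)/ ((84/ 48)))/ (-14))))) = -1137226904/ 7524475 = -151.14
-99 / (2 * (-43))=99 / 86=1.15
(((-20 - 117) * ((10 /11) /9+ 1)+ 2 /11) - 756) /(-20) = 89759 /1980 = 45.33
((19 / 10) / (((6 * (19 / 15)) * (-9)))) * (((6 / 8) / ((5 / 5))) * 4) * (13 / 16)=-13 / 192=-0.07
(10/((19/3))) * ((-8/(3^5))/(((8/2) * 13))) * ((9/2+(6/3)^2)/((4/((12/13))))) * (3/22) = -85/317889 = -0.00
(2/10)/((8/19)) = 0.48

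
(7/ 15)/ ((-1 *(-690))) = 7/ 10350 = 0.00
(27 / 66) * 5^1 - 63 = -1341 / 22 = -60.95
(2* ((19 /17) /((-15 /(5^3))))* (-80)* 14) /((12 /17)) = 266000 /9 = 29555.56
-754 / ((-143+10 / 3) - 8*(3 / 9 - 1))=174 / 31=5.61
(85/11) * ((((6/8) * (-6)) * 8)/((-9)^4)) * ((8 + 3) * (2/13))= -680/9477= -0.07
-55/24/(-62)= 55/1488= 0.04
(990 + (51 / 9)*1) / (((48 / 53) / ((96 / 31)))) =316622 / 93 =3404.54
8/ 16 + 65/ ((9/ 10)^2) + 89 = 27499/ 162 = 169.75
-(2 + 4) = -6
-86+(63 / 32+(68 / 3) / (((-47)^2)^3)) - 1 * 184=-277359989628323 / 1034804671584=-268.03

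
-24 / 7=-3.43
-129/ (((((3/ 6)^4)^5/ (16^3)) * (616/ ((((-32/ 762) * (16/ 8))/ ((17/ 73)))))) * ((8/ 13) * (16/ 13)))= 71201296744448/ 166243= 428296510.20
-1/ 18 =-0.06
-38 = -38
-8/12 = -2/3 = -0.67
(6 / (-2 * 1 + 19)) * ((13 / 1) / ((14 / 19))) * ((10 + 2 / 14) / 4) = 52611 / 3332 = 15.79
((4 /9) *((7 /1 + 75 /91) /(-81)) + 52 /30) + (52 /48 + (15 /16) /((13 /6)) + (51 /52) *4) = 7.13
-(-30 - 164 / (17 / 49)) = 8546 / 17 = 502.71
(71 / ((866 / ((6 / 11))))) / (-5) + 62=61.99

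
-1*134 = -134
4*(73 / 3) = 292 / 3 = 97.33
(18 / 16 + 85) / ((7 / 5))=3445 / 56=61.52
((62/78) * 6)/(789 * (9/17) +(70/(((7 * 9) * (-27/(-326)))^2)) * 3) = 145221174/12953847413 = 0.01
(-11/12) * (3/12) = -11/48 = -0.23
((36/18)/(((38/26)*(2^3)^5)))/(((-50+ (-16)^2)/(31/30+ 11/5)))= 0.00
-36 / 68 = -9 / 17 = -0.53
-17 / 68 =-1 / 4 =-0.25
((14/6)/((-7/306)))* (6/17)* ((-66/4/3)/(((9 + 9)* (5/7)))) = 77/5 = 15.40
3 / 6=1 / 2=0.50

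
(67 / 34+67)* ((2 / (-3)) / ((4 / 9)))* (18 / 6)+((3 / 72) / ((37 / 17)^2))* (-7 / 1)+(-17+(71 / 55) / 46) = -327.40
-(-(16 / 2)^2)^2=-4096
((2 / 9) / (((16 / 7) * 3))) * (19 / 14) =19 / 432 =0.04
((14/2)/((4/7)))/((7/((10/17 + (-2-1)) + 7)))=8.03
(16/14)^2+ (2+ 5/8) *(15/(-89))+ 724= 25289045/34888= 724.86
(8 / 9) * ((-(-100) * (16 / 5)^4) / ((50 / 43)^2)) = 969408512 / 140625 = 6893.57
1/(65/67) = 67/65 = 1.03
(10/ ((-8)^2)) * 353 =1765/ 32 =55.16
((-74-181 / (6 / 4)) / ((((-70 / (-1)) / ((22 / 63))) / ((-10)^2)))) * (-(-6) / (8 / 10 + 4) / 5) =-32120 / 1323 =-24.28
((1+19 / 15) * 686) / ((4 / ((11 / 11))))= 5831 / 15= 388.73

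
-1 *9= -9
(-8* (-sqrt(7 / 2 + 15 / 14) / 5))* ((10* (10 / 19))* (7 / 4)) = 160* sqrt(14) / 19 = 31.51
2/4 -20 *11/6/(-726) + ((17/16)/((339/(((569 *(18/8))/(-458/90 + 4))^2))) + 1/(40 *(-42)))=148978145290253/34380783360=4333.18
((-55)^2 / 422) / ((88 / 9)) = 2475 / 3376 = 0.73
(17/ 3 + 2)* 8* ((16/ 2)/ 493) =1472/ 1479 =1.00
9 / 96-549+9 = -17277 / 32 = -539.91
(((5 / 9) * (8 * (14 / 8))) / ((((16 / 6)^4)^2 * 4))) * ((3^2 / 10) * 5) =229635 / 67108864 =0.00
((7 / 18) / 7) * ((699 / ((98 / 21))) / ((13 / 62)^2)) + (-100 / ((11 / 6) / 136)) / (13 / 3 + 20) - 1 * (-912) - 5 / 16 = 12100165887 / 15199184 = 796.11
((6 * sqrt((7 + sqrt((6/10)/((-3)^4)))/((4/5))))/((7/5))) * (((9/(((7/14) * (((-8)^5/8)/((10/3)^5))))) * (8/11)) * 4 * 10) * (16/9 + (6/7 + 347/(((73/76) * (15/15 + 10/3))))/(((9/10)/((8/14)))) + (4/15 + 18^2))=-254671.13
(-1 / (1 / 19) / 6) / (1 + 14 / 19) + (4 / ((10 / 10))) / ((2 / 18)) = 6767 / 198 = 34.18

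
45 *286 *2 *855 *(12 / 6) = 44015400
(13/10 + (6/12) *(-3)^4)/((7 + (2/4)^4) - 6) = 3344/85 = 39.34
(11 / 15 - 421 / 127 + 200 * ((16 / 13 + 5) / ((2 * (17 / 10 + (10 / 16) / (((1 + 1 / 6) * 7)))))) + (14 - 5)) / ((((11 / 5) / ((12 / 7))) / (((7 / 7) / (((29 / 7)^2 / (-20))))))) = -783929933360 / 2417362831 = -324.29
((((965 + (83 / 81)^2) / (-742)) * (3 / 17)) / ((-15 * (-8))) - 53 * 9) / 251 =-789537900287 / 415457479080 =-1.90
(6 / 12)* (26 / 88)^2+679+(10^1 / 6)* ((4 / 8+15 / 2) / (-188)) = 370686517 / 545952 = 678.97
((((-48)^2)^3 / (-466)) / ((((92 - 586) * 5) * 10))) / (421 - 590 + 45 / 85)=-1624375296 / 257540725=-6.31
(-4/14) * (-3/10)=0.09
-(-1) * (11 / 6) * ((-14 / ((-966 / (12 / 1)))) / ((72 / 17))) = 187 / 2484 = 0.08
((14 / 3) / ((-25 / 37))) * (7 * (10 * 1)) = -483.47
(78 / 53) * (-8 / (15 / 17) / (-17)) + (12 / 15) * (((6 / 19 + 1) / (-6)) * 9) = -3998 / 5035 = -0.79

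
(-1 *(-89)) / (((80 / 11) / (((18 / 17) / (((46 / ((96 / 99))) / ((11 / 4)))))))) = 2937 / 3910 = 0.75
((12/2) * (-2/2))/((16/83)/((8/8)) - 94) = 249/3893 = 0.06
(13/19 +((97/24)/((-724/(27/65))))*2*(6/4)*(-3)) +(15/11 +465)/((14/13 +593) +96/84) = 422953177723/284129079520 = 1.49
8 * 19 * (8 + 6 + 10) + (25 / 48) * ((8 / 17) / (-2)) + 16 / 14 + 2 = 5213657 / 1428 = 3651.02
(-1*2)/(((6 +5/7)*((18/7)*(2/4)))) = -98/423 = -0.23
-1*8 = -8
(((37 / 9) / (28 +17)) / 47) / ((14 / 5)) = 37 / 53298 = 0.00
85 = 85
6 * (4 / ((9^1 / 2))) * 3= 16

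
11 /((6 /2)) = 11 /3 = 3.67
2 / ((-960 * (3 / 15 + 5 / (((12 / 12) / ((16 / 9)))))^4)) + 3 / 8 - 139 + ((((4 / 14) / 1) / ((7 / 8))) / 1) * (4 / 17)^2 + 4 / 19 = -33343832478436126873 / 240929918705718368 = -138.40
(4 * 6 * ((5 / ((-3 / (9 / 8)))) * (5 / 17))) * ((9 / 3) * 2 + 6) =-2700 / 17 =-158.82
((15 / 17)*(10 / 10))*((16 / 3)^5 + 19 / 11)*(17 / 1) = 57694765 / 891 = 64752.82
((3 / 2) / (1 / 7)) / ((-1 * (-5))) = 21 / 10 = 2.10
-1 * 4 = -4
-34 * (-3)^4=-2754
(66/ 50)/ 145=33/ 3625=0.01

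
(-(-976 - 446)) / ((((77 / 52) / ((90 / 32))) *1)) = 415935 / 154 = 2700.88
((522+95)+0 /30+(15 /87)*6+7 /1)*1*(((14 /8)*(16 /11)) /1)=507528 /319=1591.00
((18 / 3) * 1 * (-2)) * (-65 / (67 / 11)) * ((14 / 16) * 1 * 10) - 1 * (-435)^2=-12603000 / 67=-188104.48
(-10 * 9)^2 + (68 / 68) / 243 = 8100.00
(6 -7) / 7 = -1 / 7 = -0.14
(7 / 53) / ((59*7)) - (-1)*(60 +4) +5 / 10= 403385 / 6254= 64.50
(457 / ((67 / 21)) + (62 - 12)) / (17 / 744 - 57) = -9632568 / 2840197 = -3.39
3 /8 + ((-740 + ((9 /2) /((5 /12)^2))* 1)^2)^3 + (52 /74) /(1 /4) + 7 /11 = 105391519295518635660015649709 /794921875000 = 132580977590431305.79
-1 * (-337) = 337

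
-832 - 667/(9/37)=-32167/9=-3574.11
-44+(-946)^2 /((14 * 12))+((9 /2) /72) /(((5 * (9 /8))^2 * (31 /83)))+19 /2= 2325606824 /439425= 5292.39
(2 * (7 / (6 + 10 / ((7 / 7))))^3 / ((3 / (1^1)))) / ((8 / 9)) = 1029 / 16384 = 0.06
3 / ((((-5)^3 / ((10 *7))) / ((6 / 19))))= -0.53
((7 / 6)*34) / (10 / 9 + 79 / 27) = 1071 / 109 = 9.83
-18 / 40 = -9 / 20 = -0.45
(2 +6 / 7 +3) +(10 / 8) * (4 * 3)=146 / 7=20.86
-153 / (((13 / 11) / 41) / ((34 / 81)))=-2228.02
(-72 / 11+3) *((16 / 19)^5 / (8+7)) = -13631488 / 136185445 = -0.10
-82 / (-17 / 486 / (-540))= -21520080 / 17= -1265887.06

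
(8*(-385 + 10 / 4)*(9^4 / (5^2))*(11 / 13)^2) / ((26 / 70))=-1548013.75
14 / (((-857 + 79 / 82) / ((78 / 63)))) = -4264 / 210585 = -0.02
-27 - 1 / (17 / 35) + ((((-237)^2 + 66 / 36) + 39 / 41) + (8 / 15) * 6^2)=1174345867 / 20910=56161.93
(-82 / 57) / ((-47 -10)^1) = 82 / 3249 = 0.03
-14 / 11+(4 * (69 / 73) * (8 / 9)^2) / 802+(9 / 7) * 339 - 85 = 21275433266 / 60858567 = 349.59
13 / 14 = 0.93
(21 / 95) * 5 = 21 / 19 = 1.11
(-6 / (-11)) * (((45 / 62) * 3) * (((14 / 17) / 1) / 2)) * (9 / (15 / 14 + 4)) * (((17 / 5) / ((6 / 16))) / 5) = 190512 / 121055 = 1.57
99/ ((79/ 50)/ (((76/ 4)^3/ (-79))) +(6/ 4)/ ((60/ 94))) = 67904100/ 1599383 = 42.46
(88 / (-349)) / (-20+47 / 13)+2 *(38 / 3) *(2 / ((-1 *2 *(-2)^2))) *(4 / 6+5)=-8000185 / 223011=-35.87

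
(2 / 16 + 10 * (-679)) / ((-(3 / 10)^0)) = 54319 / 8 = 6789.88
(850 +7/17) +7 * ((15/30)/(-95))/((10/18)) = 850.35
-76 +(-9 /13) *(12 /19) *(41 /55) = -1036888 /13585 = -76.33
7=7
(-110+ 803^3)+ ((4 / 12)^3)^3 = 10191493599112 / 19683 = 517781517.00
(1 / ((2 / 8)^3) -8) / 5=56 / 5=11.20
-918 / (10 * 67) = -459 / 335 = -1.37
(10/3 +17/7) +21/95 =11936/1995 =5.98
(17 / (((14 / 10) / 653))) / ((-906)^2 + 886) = 55505 / 5752054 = 0.01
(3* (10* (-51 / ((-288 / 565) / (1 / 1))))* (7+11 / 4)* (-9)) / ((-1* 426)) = 5618925 / 9088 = 618.28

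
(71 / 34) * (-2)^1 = -71 / 17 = -4.18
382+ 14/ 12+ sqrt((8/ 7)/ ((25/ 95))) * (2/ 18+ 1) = 4 * sqrt(1330)/ 63+ 2299/ 6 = 385.48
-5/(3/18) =-30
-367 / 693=-0.53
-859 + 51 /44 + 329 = -23269 /44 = -528.84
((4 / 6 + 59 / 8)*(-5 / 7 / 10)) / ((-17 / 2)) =193 / 2856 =0.07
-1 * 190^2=-36100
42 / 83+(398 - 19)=31499 / 83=379.51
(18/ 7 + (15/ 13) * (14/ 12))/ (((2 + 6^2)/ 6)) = 2139/ 3458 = 0.62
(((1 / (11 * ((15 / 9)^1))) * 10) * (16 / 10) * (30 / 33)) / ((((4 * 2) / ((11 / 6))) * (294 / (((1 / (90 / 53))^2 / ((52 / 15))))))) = 2809 / 45405360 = 0.00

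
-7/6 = -1.17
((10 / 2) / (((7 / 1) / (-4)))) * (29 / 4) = -145 / 7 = -20.71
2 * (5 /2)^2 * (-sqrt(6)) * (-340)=4250 * sqrt(6)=10410.33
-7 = -7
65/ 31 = 2.10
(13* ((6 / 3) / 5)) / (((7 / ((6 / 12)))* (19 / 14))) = 26 / 95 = 0.27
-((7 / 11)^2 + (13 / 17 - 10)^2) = -2996690 / 34969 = -85.70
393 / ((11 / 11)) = 393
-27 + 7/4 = -101/4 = -25.25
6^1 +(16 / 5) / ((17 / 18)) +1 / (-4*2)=6299 / 680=9.26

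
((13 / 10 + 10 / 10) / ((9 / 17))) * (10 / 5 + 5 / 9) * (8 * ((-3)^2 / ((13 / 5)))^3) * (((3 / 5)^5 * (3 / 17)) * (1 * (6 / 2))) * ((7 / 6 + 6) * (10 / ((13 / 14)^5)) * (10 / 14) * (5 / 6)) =7644428882496 / 815730721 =9371.27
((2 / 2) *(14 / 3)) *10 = 140 / 3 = 46.67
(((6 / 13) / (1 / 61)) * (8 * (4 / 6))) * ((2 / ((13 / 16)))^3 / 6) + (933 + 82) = 118949813 / 85683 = 1388.25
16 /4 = 4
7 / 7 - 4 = -3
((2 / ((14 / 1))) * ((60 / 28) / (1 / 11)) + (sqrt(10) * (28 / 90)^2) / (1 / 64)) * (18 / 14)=29.52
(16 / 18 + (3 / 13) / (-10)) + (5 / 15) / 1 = 1403 / 1170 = 1.20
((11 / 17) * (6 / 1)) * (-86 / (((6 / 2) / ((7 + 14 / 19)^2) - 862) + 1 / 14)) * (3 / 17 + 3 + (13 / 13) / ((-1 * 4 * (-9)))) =1.24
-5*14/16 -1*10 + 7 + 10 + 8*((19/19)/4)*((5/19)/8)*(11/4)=853/304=2.81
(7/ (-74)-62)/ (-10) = 6.21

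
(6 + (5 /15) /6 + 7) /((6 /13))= 3055 /108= 28.29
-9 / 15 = -3 / 5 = -0.60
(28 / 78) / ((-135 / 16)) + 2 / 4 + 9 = 99587 / 10530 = 9.46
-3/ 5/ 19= -3/ 95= -0.03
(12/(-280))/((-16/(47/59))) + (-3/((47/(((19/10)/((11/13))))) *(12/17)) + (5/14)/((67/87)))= 601626383/2288945120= 0.26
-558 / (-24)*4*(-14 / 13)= -1302 / 13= -100.15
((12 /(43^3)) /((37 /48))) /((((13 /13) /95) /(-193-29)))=-328320 /79507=-4.13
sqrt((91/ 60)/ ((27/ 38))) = sqrt(17290)/ 90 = 1.46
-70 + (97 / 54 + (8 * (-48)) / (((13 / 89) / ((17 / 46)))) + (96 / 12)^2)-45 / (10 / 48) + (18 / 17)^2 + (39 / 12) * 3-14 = -1194.89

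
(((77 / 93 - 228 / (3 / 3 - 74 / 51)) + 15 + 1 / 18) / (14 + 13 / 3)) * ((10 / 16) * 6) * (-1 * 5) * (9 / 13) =-301152285 / 815672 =-369.21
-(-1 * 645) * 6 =3870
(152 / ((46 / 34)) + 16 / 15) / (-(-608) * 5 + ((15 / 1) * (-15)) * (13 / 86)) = 3365008 / 89187675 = 0.04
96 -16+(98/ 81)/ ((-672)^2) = 29859841/ 373248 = 80.00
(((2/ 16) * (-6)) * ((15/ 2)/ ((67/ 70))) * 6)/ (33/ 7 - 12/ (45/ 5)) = -10.43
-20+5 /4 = -75 /4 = -18.75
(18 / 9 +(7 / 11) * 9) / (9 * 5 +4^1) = 85 / 539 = 0.16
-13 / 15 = -0.87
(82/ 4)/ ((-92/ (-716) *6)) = 7339/ 276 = 26.59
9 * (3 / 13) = 27 / 13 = 2.08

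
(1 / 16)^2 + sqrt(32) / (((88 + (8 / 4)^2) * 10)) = 1 / 256 + sqrt(2) / 230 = 0.01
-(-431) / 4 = 431 / 4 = 107.75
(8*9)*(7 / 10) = 252 / 5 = 50.40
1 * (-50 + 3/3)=-49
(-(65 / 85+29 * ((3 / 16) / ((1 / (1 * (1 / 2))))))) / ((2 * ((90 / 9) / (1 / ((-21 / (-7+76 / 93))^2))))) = -125306875 / 8299718784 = -0.02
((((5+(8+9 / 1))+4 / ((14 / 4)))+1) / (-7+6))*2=-338 / 7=-48.29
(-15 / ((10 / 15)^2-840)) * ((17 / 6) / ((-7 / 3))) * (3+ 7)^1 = -11475 / 52892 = -0.22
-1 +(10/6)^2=16/9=1.78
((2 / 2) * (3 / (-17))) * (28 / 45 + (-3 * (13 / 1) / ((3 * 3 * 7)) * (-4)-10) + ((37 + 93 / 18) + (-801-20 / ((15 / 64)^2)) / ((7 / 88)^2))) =270621611 / 8330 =32487.59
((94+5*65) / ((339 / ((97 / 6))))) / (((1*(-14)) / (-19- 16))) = 203215 / 4068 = 49.95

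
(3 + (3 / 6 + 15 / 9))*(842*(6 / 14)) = 13051 / 7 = 1864.43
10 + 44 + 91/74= 4087/74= 55.23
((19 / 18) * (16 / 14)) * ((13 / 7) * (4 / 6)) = 1976 / 1323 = 1.49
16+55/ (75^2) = 18011/ 1125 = 16.01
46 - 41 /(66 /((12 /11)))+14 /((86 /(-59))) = 185839 /5203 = 35.72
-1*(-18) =18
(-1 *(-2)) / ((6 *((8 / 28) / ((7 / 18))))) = 49 / 108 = 0.45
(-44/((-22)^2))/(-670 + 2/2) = 1/7359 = 0.00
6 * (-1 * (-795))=4770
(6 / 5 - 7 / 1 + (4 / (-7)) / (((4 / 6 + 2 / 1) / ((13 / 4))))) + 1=-5.50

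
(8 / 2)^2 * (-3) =-48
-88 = -88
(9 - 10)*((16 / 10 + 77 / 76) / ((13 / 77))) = -76461 / 4940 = -15.48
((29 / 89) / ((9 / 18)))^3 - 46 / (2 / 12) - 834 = -782320478 / 704969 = -1109.72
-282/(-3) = 94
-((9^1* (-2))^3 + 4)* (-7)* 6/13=-244776/13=-18828.92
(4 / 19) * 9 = 36 / 19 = 1.89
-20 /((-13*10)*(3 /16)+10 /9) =288 /335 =0.86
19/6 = 3.17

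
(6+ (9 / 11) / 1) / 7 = 75 / 77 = 0.97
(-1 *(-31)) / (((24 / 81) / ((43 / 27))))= 1333 / 8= 166.62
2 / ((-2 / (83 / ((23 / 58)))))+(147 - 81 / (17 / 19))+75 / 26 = -1524383 / 10166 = -149.95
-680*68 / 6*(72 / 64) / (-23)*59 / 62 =255765 / 713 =358.72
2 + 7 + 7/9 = 88/9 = 9.78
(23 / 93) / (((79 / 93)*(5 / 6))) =138 / 395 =0.35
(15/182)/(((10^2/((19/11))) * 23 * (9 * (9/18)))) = 19/1381380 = 0.00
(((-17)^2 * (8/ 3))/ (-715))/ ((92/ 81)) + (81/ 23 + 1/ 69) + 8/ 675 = 5770202/ 2220075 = 2.60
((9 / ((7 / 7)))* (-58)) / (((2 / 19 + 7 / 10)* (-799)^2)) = -11020 / 10852817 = -0.00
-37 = -37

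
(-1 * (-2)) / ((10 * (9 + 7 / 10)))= 2 / 97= 0.02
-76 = -76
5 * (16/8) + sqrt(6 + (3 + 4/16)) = sqrt(37)/2 + 10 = 13.04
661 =661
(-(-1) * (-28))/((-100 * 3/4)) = 28/75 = 0.37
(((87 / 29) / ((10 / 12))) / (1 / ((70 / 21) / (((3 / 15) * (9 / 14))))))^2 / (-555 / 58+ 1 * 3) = -4547200 / 3429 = -1326.10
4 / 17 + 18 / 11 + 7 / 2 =2009 / 374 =5.37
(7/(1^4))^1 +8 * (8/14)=81/7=11.57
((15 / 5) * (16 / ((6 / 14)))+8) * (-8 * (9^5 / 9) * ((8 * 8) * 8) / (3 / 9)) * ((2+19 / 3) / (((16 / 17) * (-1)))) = 85660416000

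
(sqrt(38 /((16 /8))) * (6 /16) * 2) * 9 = 27 * sqrt(19) /4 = 29.42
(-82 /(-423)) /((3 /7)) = 574 /1269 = 0.45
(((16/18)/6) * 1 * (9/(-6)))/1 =-2/9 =-0.22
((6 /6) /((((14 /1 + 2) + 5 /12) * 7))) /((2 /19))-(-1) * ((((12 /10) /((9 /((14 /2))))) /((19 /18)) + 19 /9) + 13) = 18956674 /1179045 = 16.08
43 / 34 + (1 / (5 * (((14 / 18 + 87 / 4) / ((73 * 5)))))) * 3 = 302929 / 27574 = 10.99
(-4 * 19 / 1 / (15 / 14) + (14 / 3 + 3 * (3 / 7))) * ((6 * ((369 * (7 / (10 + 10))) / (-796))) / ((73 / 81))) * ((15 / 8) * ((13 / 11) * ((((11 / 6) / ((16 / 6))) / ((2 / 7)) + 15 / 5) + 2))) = 1884949456221 / 1636321280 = 1151.94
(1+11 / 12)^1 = 23 / 12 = 1.92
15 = 15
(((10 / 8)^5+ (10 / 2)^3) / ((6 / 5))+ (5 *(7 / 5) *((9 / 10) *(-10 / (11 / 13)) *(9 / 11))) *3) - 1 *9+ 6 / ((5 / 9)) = -275967419 / 3717120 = -74.24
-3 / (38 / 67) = -201 / 38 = -5.29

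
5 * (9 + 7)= 80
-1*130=-130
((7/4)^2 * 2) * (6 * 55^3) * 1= 6114281.25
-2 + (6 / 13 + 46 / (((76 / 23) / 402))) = 5594.72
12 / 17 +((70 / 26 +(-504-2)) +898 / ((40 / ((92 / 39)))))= -1490566 / 3315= -449.64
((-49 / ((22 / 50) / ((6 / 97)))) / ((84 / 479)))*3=-251475 / 2134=-117.84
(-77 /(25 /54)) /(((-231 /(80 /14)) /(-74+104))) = 123.43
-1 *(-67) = 67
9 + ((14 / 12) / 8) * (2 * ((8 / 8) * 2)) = 115 / 12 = 9.58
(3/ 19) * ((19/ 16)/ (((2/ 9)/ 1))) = 27/ 32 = 0.84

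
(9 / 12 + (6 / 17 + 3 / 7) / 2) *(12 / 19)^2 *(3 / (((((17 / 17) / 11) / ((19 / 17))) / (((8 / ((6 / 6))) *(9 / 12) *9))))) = 34834536 / 38437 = 906.28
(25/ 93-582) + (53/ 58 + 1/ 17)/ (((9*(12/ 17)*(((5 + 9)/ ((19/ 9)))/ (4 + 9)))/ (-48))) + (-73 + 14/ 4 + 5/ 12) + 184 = -140167901/ 291276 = -481.22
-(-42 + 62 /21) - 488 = -9428 /21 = -448.95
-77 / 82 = -0.94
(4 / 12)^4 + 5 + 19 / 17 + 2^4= 22.13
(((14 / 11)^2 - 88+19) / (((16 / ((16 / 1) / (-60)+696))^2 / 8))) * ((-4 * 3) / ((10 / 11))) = 55496500793 / 4125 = 13453697.16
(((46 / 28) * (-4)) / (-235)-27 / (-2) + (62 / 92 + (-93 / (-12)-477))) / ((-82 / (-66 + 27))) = -2685812337 / 12409880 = -216.43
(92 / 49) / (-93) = -92 / 4557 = -0.02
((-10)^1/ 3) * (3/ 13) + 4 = 42/ 13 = 3.23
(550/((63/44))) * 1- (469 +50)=-8497/63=-134.87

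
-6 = -6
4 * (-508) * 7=-14224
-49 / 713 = -0.07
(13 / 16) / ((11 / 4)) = 13 / 44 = 0.30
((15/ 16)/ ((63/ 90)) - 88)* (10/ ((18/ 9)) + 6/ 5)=-150443/ 280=-537.30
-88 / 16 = -11 / 2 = -5.50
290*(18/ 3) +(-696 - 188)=856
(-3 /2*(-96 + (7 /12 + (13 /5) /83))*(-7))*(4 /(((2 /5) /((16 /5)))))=-13300532 /415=-32049.47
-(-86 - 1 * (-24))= 62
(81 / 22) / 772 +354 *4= 24049425 / 16984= 1416.00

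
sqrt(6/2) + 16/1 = sqrt(3) + 16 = 17.73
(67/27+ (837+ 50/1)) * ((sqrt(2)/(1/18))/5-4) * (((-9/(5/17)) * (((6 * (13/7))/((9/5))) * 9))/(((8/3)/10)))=159226080/7-143303472 * sqrt(2)/7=-6205090.52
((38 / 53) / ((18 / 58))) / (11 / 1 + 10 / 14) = 3857 / 19557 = 0.20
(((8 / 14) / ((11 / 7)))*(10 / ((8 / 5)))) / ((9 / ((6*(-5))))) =-7.58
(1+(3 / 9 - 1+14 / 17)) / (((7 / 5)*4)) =295 / 1428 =0.21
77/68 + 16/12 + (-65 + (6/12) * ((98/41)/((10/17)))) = -2530219/41820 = -60.50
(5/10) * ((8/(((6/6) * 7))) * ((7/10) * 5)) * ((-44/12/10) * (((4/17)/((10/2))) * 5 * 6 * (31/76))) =-682/1615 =-0.42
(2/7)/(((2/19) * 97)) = 19/679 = 0.03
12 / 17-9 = -141 / 17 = -8.29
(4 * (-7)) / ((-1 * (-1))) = -28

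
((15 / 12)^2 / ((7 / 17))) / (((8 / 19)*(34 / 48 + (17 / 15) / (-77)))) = 78375 / 6032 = 12.99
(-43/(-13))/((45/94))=4042/585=6.91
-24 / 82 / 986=-6 / 20213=-0.00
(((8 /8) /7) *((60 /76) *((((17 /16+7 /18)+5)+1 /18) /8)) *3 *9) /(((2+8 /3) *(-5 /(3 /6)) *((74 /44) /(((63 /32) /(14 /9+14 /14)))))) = -22541409 /927195136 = -0.02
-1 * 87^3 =-658503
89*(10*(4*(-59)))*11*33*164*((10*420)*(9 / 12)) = -39387919032000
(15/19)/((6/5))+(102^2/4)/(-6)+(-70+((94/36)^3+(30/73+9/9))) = -3912066019/8088984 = -483.63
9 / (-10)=-9 / 10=-0.90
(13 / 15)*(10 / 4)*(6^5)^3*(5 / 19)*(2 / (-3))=-3395780444160 / 19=-178725286534.74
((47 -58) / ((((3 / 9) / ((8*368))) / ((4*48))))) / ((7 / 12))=-223838208 / 7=-31976886.86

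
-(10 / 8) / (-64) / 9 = 5 / 2304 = 0.00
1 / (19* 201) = 1 / 3819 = 0.00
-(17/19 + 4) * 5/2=-465/38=-12.24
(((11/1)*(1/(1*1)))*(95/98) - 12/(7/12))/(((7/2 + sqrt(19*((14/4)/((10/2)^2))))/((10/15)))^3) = -5612380000/23813300133 + 2186692000*sqrt(266)/166693100931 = -0.02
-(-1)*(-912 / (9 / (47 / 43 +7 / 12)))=-65740 / 387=-169.87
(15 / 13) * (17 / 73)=255 / 949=0.27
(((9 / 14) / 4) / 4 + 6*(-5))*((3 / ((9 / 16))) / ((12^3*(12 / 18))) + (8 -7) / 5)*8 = -494377 / 10080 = -49.05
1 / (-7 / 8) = -8 / 7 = -1.14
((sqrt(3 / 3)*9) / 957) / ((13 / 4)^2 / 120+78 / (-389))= -2240640 / 26802061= -0.08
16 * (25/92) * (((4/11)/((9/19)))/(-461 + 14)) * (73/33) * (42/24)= -970900/33588027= -0.03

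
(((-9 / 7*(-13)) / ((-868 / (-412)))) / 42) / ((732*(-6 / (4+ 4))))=-1339 / 3891678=-0.00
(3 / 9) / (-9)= -1 / 27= -0.04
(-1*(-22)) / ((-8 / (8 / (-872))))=11 / 436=0.03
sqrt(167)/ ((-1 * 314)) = -sqrt(167)/ 314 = -0.04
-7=-7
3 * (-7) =-21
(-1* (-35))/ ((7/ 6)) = 30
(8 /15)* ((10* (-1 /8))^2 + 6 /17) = 521 /510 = 1.02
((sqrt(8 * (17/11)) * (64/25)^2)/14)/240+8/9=256 * sqrt(374)/721875+8/9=0.90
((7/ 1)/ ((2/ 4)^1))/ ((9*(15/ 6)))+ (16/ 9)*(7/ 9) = 812/ 405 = 2.00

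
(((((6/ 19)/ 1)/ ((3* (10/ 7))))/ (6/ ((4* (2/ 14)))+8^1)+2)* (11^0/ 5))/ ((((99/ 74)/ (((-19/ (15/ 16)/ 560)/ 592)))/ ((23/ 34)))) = -13501/ 1089742500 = -0.00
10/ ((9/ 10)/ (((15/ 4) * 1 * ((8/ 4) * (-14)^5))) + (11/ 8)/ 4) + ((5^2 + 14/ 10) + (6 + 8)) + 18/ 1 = 87.49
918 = 918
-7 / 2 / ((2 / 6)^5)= -1701 / 2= -850.50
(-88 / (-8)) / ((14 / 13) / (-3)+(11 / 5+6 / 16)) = 17160 / 3457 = 4.96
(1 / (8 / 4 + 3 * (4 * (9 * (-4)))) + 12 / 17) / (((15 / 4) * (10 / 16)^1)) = 82288 / 274125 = 0.30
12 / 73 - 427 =-31159 / 73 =-426.84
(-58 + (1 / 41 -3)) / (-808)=625 / 8282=0.08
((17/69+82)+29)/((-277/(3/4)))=-1919/6371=-0.30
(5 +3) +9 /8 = 9.12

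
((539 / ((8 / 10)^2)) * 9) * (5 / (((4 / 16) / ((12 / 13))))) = 1819125 / 13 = 139932.69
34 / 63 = 0.54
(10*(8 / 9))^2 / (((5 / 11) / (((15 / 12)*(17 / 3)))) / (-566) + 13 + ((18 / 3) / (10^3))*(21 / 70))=1693472000000 / 278665214409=6.08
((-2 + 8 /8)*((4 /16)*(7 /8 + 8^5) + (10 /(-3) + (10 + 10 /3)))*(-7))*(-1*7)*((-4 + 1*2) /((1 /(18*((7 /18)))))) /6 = 90027553 /96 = 937787.01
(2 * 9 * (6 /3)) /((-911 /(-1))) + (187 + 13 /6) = 1034201 /5466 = 189.21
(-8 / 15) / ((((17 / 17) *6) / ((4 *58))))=-928 / 45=-20.62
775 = 775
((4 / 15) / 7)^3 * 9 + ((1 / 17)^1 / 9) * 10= 432014 / 6559875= 0.07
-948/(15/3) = -948/5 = -189.60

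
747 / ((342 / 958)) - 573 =28870 / 19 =1519.47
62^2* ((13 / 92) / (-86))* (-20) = 124930 / 989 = 126.32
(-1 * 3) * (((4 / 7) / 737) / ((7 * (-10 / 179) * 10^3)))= 537 / 90282500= 0.00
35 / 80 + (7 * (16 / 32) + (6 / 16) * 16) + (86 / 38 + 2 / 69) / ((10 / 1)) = 213257 / 20976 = 10.17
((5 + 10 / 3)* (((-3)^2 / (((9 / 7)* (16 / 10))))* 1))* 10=4375 / 12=364.58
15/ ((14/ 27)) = 405/ 14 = 28.93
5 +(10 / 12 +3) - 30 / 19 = 827 / 114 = 7.25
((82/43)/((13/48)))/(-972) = -328/45279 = -0.01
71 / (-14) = -71 / 14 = -5.07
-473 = -473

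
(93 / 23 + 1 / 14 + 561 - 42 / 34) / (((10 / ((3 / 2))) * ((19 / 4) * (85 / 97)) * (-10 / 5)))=-10.16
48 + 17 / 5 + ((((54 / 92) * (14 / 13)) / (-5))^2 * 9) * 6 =116809219 / 2235025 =52.26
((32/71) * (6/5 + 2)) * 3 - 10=-2014/355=-5.67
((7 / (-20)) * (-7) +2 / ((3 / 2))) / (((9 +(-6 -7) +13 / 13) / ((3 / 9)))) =-227 / 540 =-0.42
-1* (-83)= 83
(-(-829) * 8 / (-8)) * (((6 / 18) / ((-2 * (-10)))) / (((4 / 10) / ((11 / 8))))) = -9119 / 192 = -47.49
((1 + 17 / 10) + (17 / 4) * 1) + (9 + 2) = 359 / 20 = 17.95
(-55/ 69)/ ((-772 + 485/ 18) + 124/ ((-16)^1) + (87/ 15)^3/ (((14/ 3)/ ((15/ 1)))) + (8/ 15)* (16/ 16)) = 115500/ 18130831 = 0.01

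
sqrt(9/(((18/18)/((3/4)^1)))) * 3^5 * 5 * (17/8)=61965 * sqrt(3)/16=6707.91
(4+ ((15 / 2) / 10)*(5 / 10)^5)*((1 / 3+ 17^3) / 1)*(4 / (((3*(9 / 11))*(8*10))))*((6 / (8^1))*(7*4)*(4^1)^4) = 58451470 / 27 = 2164869.26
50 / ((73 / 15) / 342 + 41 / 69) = 5899500 / 71789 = 82.18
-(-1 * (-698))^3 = -340068392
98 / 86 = 49 / 43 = 1.14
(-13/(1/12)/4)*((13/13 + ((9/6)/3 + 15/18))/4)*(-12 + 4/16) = 4277/16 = 267.31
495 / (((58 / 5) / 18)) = 22275 / 29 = 768.10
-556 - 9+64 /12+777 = 652 /3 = 217.33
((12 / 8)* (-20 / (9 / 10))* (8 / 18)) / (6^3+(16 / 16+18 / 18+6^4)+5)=-0.01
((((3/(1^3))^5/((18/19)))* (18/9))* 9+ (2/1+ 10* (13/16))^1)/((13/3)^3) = 56.86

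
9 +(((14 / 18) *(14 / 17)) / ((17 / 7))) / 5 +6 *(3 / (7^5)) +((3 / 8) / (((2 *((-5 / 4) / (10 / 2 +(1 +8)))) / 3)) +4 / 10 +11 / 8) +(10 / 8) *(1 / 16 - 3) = 11987633087 / 13988802240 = 0.86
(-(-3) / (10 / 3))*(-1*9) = -81 / 10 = -8.10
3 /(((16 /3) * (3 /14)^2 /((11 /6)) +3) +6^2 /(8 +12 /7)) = 9163 /20890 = 0.44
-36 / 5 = -7.20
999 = 999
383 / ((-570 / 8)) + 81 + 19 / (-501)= 1199182 / 15865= 75.59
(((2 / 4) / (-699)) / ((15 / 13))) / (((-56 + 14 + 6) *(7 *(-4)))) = -13 / 21137760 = -0.00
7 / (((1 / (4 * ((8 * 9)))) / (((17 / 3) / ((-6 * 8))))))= -238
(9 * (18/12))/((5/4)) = 54/5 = 10.80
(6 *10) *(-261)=-15660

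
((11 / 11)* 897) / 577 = 1.55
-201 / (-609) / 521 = 67 / 105763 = 0.00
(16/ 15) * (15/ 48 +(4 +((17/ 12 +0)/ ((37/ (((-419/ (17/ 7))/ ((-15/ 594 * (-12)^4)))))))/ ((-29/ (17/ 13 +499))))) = 164503307/ 37662300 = 4.37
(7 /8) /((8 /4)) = 7 /16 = 0.44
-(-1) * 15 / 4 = 15 / 4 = 3.75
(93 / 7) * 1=93 / 7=13.29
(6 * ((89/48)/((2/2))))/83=89/664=0.13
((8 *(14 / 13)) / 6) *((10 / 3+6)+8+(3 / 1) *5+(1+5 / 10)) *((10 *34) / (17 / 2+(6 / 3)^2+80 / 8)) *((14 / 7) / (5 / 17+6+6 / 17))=26282816 / 118989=220.88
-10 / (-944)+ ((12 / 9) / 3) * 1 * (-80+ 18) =-117011 / 4248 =-27.54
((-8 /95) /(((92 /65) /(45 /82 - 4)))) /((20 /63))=231777 /358340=0.65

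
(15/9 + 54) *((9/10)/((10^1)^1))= 501/100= 5.01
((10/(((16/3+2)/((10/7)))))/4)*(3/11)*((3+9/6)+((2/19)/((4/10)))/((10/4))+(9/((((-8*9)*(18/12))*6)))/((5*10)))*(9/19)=2834829/9784544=0.29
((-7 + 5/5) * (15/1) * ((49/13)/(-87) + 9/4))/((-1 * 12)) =49915/3016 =16.55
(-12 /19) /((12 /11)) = -11 /19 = -0.58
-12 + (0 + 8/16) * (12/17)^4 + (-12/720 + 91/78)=-17916697/1670420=-10.73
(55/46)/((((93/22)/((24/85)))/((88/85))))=85184/1030285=0.08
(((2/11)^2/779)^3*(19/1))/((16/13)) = 52/44077289800841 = 0.00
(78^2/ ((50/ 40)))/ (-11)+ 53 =-21421/ 55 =-389.47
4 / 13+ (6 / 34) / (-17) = 1117 / 3757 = 0.30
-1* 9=-9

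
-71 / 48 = -1.48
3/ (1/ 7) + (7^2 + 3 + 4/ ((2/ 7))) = 87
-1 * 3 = -3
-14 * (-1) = 14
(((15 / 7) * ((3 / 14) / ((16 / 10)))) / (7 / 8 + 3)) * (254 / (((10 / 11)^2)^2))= 27.54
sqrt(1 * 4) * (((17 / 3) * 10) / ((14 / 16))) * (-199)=-541280 / 21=-25775.24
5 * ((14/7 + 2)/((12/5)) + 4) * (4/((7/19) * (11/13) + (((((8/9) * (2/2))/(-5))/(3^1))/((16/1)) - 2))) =-7558200/112837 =-66.98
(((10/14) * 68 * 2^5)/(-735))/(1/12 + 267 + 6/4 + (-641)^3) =8704/1084049246147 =0.00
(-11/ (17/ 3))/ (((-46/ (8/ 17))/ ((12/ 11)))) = 144/ 6647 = 0.02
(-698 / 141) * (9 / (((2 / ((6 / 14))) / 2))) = -6282 / 329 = -19.09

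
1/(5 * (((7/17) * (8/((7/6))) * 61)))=17/14640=0.00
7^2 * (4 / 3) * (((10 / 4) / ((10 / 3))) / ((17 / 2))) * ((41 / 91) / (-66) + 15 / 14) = 6.14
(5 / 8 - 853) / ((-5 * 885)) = 0.19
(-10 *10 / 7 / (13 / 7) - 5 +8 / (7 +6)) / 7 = -157 / 91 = -1.73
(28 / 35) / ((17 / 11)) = 44 / 85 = 0.52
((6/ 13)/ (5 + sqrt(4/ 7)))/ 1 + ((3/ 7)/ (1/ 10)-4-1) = -3215/ 5187-4*sqrt(7)/ 741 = -0.63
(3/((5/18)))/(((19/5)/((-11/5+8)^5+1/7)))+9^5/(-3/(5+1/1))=-41331098178/415625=-99443.24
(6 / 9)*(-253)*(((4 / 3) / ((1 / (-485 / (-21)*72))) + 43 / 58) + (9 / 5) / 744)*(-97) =13700907254089 / 377580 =36286104.28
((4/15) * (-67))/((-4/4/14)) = 3752/15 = 250.13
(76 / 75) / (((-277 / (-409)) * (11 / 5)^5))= 3885500 / 133833381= 0.03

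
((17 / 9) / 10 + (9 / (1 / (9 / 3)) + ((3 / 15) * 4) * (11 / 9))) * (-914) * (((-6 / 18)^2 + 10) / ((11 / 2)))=-14056406 / 297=-47327.97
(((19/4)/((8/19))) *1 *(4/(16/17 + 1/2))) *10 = 30685/98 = 313.11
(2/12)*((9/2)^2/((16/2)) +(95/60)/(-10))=1139/2880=0.40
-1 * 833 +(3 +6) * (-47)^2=19048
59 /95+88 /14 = 4593 /665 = 6.91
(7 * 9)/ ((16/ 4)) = 63/ 4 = 15.75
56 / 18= 28 / 9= 3.11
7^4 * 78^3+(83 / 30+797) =34182004553 / 30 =1139400151.77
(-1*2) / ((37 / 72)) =-144 / 37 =-3.89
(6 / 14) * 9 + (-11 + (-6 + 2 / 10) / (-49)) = -1721 / 245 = -7.02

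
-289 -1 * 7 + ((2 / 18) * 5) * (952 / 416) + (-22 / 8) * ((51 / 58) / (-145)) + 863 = 2236713547 / 3935880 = 568.29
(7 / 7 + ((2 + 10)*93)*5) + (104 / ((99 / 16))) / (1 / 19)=584135 / 99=5900.35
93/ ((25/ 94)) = 8742/ 25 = 349.68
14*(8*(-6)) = -672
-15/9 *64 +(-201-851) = -3476/3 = -1158.67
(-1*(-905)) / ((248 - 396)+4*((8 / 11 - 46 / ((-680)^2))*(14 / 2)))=-575399000 / 81152971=-7.09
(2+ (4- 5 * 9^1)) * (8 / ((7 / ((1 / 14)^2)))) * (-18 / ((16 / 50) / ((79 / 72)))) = 77025 / 5488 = 14.04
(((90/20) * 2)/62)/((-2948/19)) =-171/182776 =-0.00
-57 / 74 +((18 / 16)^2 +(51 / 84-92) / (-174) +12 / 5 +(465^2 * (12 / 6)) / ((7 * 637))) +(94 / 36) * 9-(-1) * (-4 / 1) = 183578440351 / 1531042240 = 119.90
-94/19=-4.95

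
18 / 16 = 9 / 8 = 1.12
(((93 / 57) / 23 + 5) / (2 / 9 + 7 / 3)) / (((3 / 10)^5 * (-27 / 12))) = -886400000 / 2442393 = -362.92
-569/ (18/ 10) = -2845/ 9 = -316.11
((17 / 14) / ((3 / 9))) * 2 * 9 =459 / 7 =65.57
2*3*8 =48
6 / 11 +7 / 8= 125 / 88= 1.42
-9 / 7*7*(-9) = 81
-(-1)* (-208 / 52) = -4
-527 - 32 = -559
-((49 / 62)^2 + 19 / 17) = -113853 / 65348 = -1.74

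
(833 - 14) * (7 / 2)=2866.50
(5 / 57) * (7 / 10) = 7 / 114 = 0.06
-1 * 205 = -205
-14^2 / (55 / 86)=-16856 / 55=-306.47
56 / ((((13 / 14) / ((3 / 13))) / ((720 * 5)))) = 8467200 / 169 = 50101.78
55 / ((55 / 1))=1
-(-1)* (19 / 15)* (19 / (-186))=-361 / 2790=-0.13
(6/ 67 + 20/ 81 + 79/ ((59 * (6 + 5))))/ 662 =1613807/ 2331645426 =0.00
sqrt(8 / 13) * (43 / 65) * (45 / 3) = 258 * sqrt(26) / 169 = 7.78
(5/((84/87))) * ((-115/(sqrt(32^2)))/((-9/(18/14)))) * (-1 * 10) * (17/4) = -1417375/12544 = -112.99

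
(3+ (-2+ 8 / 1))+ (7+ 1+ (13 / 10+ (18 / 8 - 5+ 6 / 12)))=321 / 20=16.05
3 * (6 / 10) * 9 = 81 / 5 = 16.20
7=7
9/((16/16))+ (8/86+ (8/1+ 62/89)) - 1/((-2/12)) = 91043/3827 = 23.79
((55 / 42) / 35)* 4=22 / 147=0.15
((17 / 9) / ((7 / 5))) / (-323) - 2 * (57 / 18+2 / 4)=-8783 / 1197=-7.34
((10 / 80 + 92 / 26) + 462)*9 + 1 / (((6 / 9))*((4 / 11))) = 218145 / 52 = 4195.10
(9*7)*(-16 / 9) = -112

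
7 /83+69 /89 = 6350 /7387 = 0.86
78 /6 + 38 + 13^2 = 220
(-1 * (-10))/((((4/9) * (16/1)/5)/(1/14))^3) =455625/359661568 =0.00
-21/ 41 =-0.51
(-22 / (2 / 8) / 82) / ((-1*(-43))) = -44 / 1763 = -0.02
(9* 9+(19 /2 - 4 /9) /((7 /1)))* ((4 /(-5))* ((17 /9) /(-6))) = 176273 /8505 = 20.73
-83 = -83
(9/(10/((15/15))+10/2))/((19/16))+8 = 808/95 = 8.51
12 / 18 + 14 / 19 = 80 / 57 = 1.40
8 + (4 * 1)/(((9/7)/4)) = 184/9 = 20.44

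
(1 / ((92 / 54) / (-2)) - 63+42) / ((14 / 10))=-2550 / 161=-15.84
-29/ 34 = -0.85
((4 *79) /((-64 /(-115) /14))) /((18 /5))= 317975 /144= 2208.16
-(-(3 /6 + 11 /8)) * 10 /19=75 /76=0.99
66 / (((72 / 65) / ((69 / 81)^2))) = 43.24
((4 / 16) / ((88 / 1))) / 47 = 0.00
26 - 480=-454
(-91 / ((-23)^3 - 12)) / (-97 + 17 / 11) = -143 / 1826850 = -0.00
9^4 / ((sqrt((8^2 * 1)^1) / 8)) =6561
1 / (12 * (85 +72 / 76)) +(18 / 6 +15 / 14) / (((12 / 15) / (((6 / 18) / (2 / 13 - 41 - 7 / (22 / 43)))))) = -3223939 / 106959867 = -0.03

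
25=25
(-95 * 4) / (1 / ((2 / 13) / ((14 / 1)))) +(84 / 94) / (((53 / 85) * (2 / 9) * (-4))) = -5248235 / 906724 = -5.79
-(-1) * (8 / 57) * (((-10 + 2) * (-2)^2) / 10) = -128 / 285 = -0.45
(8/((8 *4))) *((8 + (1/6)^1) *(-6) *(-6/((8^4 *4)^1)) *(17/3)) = 833/32768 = 0.03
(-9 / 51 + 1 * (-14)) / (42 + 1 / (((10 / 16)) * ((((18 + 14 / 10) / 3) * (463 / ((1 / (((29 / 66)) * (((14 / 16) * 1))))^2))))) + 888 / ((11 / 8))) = -4906304844749 / 238046796916770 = -0.02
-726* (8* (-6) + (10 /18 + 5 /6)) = 101519 /3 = 33839.67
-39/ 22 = -1.77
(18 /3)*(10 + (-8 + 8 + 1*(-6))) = 24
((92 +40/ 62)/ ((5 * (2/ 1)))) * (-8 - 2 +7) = -4308/ 155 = -27.79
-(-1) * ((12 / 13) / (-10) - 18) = -1176 / 65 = -18.09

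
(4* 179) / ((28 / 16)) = 2864 / 7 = 409.14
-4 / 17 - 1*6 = -106 / 17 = -6.24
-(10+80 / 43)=-510 / 43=-11.86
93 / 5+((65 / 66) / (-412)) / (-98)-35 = -16.40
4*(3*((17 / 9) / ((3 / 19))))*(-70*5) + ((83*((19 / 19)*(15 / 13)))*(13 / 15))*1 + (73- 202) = -50290.44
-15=-15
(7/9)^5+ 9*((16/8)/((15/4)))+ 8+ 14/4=9793057/590490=16.58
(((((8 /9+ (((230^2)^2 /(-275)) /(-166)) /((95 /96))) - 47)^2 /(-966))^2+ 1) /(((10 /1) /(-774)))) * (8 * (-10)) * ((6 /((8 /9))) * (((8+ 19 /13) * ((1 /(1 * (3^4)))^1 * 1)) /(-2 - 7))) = -313836147160504795132238874327928405860527 /36771308589496067761015413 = -8534810405147067.99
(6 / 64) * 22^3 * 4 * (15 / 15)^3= 3993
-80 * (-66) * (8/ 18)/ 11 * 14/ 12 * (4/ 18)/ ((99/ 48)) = 71680/ 2673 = 26.82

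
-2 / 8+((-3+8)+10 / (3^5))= 4657 / 972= 4.79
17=17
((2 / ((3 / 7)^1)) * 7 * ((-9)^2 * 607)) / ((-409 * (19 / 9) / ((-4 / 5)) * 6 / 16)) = 154187712 / 38855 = 3968.28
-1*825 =-825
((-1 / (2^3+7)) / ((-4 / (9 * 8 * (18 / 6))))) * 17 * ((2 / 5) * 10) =244.80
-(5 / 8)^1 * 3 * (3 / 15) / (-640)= 3 / 5120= 0.00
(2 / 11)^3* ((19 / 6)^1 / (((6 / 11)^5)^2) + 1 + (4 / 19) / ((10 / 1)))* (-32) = -46852242719237 / 179194819320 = -261.46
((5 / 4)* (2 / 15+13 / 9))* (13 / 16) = 923 / 576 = 1.60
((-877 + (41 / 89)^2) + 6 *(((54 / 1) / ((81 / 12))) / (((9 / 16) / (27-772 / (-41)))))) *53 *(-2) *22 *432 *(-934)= 927118493866870272 / 324761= 2854771643968.55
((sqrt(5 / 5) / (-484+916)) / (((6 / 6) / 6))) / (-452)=-1 / 32544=-0.00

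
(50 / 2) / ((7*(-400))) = -1 / 112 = -0.01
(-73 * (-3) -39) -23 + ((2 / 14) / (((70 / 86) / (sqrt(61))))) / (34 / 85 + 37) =43 * sqrt(61) / 9163 + 157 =157.04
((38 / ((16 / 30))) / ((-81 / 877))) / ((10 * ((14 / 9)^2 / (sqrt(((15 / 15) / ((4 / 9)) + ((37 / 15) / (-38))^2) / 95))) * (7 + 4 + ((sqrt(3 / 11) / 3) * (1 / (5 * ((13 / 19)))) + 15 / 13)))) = -29722407 * sqrt(69577430) / 613564422688 + 11401 * sqrt(2296055190) / 322928643520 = -0.40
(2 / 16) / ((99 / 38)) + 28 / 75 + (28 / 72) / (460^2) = 0.42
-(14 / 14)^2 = -1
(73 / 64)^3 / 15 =389017 / 3932160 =0.10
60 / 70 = 6 / 7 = 0.86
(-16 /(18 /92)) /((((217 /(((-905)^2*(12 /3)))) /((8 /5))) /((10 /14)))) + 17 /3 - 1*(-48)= -19288943123 /13671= -1410938.71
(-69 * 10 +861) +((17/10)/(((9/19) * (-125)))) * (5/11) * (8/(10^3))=529030927/3093750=171.00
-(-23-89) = 112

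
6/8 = 3/4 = 0.75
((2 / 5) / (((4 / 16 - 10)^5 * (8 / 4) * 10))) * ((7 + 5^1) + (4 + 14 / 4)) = -256 / 57836025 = -0.00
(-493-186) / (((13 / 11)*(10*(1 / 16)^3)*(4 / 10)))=-7648256 / 13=-588327.38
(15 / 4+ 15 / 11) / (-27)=-25 / 132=-0.19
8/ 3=2.67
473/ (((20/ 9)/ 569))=2422233/ 20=121111.65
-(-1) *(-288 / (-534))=48 / 89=0.54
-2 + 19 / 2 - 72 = -129 / 2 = -64.50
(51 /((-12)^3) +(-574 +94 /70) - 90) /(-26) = 13359763 /524160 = 25.49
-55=-55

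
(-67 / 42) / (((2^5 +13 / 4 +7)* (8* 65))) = -67 / 922740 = -0.00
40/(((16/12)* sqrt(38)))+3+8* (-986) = -7885+15* sqrt(38)/19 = -7880.13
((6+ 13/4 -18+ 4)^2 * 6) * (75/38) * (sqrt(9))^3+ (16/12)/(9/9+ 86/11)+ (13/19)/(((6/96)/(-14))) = 624639929/88464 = 7060.95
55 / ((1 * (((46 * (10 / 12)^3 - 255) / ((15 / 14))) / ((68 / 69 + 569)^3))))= -20074865846735370 / 420138677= -47781522.97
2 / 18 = 1 / 9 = 0.11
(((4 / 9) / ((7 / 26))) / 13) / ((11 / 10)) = 80 / 693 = 0.12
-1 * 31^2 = -961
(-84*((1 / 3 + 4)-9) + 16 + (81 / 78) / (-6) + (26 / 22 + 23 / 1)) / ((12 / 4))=247109 / 1716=144.00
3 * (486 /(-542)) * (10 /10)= -729 /271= -2.69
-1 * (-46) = 46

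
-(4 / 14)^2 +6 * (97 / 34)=14191 / 833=17.04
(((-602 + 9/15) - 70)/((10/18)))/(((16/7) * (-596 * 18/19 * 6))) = 148827/953600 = 0.16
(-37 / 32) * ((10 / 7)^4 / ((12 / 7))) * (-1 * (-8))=-23125 / 1029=-22.47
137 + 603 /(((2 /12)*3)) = 1343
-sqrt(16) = -4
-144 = -144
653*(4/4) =653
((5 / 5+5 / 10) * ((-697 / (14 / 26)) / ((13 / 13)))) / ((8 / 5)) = -1213.53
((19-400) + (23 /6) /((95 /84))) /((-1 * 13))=35873 /1235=29.05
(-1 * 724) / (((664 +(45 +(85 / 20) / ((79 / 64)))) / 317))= -322.14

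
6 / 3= 2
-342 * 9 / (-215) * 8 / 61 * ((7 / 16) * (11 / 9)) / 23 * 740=1948716 / 60329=32.30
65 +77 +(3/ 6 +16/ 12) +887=6185/ 6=1030.83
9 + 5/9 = 86/9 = 9.56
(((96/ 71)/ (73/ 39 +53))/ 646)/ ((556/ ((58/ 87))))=78/ 1705412545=0.00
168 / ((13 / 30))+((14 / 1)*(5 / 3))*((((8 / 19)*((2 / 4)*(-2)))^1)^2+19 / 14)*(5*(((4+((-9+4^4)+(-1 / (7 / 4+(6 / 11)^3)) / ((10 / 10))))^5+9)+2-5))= 90601612118030523791782409499698184565 / 513337204762079443970393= 176495315900631.80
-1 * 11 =-11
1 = 1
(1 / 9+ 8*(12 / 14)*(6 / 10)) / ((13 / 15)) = 4.88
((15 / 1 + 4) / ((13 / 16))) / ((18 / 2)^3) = 304 / 9477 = 0.03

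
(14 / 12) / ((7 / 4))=2 / 3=0.67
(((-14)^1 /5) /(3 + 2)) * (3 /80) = -21 /1000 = -0.02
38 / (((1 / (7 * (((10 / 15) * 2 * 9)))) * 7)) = 456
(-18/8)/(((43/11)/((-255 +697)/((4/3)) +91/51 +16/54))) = -3368497/17544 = -192.00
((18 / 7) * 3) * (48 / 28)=648 / 49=13.22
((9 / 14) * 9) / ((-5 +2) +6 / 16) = -108 / 49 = -2.20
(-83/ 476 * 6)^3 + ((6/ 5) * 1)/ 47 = -3547100883/ 3168098920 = -1.12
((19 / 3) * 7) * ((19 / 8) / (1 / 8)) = 2527 / 3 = 842.33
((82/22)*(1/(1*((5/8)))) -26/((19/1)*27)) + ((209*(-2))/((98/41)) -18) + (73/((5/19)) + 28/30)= 126320476/1382535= 91.37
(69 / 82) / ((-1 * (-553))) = 69 / 45346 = 0.00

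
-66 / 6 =-11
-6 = -6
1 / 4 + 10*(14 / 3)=563 / 12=46.92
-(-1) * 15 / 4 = 15 / 4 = 3.75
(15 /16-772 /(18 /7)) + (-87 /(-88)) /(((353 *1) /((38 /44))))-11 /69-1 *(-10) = -10236501359 /35366364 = -289.44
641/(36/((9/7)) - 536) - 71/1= -36709/508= -72.26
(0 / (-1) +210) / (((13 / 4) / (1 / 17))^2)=0.07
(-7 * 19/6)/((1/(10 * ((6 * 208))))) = -276640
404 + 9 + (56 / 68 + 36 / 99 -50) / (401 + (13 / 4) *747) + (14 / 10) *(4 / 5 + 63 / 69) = 101074275694 / 243329075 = 415.38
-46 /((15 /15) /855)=-39330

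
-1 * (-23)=23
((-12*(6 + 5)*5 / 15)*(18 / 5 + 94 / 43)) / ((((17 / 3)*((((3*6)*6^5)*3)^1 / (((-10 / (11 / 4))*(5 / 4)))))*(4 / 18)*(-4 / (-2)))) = 1555 / 1421064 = 0.00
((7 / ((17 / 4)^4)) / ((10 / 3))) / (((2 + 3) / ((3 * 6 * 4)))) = 193536 / 2088025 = 0.09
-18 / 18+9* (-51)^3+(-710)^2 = -689760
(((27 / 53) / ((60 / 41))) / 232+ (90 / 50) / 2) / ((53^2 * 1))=221697 / 690789280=0.00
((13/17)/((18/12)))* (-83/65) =-166/255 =-0.65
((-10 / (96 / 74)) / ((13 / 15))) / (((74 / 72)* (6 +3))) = -25 / 26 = -0.96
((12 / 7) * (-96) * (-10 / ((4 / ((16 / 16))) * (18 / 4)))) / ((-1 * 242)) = -320 / 847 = -0.38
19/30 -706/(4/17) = -44998/15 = -2999.87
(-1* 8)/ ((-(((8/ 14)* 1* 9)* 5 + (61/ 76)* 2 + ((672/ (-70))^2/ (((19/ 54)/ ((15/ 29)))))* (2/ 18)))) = 16240/ 86017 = 0.19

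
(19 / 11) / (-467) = -19 / 5137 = -0.00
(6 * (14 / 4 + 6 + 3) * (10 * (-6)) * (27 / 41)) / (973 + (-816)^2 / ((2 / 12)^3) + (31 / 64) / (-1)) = -0.00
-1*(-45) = 45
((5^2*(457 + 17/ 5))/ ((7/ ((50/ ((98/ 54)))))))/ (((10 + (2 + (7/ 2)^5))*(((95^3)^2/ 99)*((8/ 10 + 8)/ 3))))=26850528/ 6935166222823825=0.00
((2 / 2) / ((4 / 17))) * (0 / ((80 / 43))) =0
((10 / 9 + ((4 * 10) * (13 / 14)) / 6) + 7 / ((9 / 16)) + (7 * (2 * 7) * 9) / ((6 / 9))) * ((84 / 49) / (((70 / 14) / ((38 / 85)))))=12858136 / 62475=205.81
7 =7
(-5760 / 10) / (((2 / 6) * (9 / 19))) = -3648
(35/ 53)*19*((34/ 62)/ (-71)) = -11305/ 116653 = -0.10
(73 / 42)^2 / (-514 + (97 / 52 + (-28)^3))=-69277 / 515147535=-0.00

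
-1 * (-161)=161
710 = 710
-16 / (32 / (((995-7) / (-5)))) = 494 / 5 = 98.80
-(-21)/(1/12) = 252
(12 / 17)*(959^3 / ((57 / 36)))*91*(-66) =-762787629860256 / 323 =-2361571609474.48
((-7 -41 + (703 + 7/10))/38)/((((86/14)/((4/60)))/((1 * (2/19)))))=45899/2328450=0.02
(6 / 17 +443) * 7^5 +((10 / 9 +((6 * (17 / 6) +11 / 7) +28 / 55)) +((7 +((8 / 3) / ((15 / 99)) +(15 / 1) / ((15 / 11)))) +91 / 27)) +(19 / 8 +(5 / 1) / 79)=832211815620391 / 111683880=7451494.48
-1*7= -7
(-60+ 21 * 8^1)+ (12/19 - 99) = 183/19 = 9.63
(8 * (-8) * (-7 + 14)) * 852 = -381696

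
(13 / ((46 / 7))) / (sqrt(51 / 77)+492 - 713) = -91091 / 10176028 - 91 *sqrt(3927) / 172992476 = -0.01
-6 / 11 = -0.55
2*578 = 1156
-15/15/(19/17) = -17/19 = -0.89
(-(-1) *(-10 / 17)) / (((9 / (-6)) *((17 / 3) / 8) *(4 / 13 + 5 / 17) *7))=2080 / 15827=0.13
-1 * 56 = -56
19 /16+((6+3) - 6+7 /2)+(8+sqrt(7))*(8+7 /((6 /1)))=55*sqrt(7) /6+3889 /48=105.27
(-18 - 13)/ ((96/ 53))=-17.11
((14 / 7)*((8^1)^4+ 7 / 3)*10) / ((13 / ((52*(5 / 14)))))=2459000 / 21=117095.24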